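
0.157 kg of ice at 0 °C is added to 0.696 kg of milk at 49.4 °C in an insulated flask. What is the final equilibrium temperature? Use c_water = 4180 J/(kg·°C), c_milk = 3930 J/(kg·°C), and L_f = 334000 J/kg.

Sum of m c ΔT and latent-heat terms is zero:
melt ice: 0.157×334000 = 52438
  meltwater 0→T: 0.157×4180×T = 656.26 T
  milk cools: 0.696×3930×(T − 49.4) = 2735.3(T − 49.4)
3391.5 T = 135123 − 52438 = 82685
T ≈ 24.38 °C (positive, so assuming full melt was valid).

T_f ≈ 24.4 °C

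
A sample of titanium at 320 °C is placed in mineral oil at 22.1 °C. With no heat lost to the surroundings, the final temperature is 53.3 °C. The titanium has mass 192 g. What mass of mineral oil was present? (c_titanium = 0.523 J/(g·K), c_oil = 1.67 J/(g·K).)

Heat lost by the titanium = heat gained by the oil:
192·0.523·(320 − 53.3) = m·1.67·(53.3 − 22.1)
52.1 m = 26781  ⇒  m ≈ 514 g

m ≈ 514 g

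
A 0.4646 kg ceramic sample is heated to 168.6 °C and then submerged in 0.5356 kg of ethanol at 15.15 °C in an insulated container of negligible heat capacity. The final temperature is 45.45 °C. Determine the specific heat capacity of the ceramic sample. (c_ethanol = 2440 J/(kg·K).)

m_s c (T_s − T_f) = m_ethanol c_ethanol (T_f − T_0):
0.4646·c·(168.6 − 45.45) = 0.5356·2440·(45.45 − 15.15)
57.22 c = 39598  ⇒  c ≈ 692.1 J/(kg·K)

c ≈ 692 J/(kg·K)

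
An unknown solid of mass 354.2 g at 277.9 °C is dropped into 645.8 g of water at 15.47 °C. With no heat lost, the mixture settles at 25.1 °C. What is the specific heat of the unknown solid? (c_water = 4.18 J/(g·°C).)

Heat lost by the unknown solid = heat gained by the water:
354.2·c·(277.9 − 25.1) = 645.8·4.18·(25.1 − 15.47)
89542 c = 25996  ⇒  c ≈ 0.2903 J/(g·°C)

c ≈ 0.29 J/(g·°C)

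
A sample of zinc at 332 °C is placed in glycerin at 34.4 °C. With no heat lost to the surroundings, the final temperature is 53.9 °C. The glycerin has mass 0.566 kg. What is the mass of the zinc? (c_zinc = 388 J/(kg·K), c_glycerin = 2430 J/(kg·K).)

m ≈ 0.249 kg

|Q_zinc| = |Q_glycerin|:
m×388×(332 − 53.9) = 0.566×2430×(53.9 − 34.4)
107903 m = 26820  ⇒  m ≈ 0.2486 kg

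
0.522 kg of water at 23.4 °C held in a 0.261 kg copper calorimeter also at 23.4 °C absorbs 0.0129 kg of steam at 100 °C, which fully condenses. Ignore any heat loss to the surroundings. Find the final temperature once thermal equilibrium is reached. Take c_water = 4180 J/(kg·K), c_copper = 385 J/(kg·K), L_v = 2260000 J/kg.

T_f ≈ 37.6 °C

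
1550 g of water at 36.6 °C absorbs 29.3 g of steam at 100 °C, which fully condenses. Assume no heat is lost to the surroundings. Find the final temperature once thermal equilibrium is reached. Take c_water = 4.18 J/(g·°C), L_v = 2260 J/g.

T_f ≈ 47.8 °C

Net heat exchanged in the isolated system is zero:
latent heat released on condensation: 29.3×2260 = 66218
  condensate cools 100→T: 29.3×4.18×(T − 100) = 122.47(T − 100)
  water warms: 1550×4.18×(T − 36.6) = 6479(T − 36.6)
6601.5 T = 66218 + 12247 + 237131 = 315597
T ≈ 47.81 °C, under the boiling point, so the assumption holds.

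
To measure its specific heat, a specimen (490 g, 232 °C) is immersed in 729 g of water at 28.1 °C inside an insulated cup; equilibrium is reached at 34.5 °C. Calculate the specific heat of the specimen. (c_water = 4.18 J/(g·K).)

Heat gained plus heat lost sum to zero:
490·c·(34.5 − 232) + 729·4.18·(34.5 − 28.1) = 0
-96775 c = -19502
c = -19502/-96775 ≈ 0.2015 J/(g·K)

c ≈ 0.202 J/(g·K)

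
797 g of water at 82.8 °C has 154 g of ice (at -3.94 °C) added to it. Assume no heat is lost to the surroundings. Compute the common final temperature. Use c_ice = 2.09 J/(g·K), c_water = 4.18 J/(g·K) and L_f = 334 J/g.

Heat gained plus heat lost sum to zero:
ice -3.94→0 °C: 154×2.09×3.94 = 1268.1
  melt ice: 154×334 = 51436
  meltwater 0→T: 154×4.18×T = 643.72 T
  water cools: 797×4.18×(T − 82.8) = 3331.5(T − 82.8)
3975.2 T = 275845 − 52704 = 223141
T ≈ 56.13 °C (positive, so assuming full melt was valid).

T_f ≈ 56.1 °C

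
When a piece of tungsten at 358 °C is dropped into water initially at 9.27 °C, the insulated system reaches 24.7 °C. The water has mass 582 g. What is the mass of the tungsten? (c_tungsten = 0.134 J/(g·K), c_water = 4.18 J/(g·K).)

m ≈ 840 g

Heat lost by the tungsten = heat gained by the water:
m×0.134×(358 − 24.7) = 582×4.18×(24.7 − 9.27)
44.66 m = 37537  ⇒  m ≈ 840.5 g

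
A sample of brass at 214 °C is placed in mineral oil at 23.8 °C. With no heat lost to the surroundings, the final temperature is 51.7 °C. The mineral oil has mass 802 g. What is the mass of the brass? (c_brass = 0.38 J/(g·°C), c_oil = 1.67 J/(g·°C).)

Heat gained plus heat lost sum to zero:
m·0.38·(51.7 − 214) + 802·1.67·(51.7 − 23.8) = 0
-61.67 m = -37368
m = -37368/-61.67 ≈ 605.9 g

m ≈ 606 g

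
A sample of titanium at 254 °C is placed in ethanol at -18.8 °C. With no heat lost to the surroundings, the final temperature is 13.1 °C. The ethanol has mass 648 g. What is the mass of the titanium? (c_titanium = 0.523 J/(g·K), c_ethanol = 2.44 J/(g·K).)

m ≈ 400 g

|Q_titanium| = |Q_ethanol|:
m×0.523×(254 − 13.1) = 648×2.44×(13.1 − (-18.8))
125.99 m = 50438  ⇒  m ≈ 400.3 g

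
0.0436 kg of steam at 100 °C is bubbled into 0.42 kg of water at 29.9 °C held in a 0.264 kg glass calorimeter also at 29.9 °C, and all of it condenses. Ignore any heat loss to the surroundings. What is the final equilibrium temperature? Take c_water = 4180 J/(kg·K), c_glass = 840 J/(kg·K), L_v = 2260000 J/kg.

T_f ≈ 81.4 °C

Taking heat into each body as positive, Σ m c ΔT = 0:
steam→water at 100 °C releases m L_v = 0.0436·2260000 = 98536; condensate cools 100→T: 0.0436·4180·(T − 100) = 182.25(T − 100); original water: 1755.6(T − 29.9); cup: 221.76(T − 29.9)
2159.6 T = 98536 + 18225 + 59123 = 175884
T ≈ 81.44 °C (< 100 °C, so full condensation is consistent).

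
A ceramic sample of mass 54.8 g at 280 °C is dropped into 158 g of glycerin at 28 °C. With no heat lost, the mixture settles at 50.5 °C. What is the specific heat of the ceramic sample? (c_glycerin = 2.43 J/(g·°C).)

c ≈ 0.687 J/(g·°C)

Taking heat into each body as positive, Σ m c ΔT = 0:
54.8·c·(50.5 − 280) + 158·2.43·(50.5 − 28) = 0
-12577 c = -8638.6
c = -8638.6/-12577 ≈ 0.6869 J/(g·°C)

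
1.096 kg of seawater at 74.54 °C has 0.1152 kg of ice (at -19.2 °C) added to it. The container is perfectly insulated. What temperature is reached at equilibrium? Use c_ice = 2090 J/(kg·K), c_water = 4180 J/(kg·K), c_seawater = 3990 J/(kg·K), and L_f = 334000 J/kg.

T_f ≈ 58.3 °C

Conservation of energy gives ΣQ = 0:
warm ice to 0 °C: 0.1152·2090·(0 − (-19.2)) = 4622.7
  melt ice: 0.1152·334000 = 38477
  warm the meltwater: 481.54 T
  seawater: 4373(T − 74.54)
4854.6 T = 325966 − 43100 = 282867
T ≈ 58.27 °C — above 0 °C, consistent with complete melting.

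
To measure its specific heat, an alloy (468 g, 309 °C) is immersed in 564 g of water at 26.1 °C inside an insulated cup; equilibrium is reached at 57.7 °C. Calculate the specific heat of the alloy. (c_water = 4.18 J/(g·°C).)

c ≈ 0.633 J/(g·°C)

Taking heat into each body as positive, Σ m c ΔT = 0:
468·c·(57.7 − 309) + 564·4.18·(57.7 − 26.1) = 0
-117608 c = -74498
c = -74498/-117608 ≈ 0.6334 J/(g·°C)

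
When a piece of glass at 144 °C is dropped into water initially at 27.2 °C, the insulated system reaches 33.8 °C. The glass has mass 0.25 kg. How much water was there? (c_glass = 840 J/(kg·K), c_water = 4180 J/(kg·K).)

m ≈ 0.839 kg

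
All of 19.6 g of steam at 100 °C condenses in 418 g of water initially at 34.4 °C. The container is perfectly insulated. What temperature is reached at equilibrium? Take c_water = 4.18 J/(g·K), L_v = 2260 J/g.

Taking heat into each body as positive, Σ m c ΔT = 0:
steam→water at 100 °C releases m L_v = 19.6×2260 = 44296; condensed water 100 °C→T: 81.93(T − 100); original water: 1747.2(T − 34.4)
1829.2 T = 44296 + 8192.8 + 60105 = 112594
T ≈ 61.55 °C, under the boiling point, so the assumption holds.

T_f ≈ 61.6 °C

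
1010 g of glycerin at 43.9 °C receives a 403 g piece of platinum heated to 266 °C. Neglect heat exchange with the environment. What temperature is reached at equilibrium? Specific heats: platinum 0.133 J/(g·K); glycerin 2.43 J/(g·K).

T_f ≈ 48.6 °C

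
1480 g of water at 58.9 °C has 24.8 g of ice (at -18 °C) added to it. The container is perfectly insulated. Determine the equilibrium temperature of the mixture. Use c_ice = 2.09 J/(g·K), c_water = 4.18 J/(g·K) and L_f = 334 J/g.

Setting the total heat transfer to zero:
warm ice to 0 °C: 24.8·2.09·(0 − (-18)) = 932.98; latent heat to melt: 24.8·334 = 8283.2; warm the meltwater: 103.66 T; water: 6186.4(T − 58.9)
6290.1 T = 364379 − 9216.2 = 355163
T ≈ 56.46 °C (positive, so assuming full melt was valid).

T_f ≈ 56.5 °C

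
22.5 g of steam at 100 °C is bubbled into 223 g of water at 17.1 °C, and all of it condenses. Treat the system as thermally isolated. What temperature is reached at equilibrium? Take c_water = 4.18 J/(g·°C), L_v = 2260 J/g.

Energy conservation, ΣQ = 0:
steam→water at 100 °C releases m L_v = 22.5×2260 = 50850
  condensate cools 100→T: 22.5×4.18×(T − 100) = 94.05(T − 100)
  water warms: 223×4.18×(T − 17.1) = 932.14(T − 17.1)
1026.2 T = 50850 + 9405 + 15940 = 76195
T ≈ 74.25 °C (< 100 °C, so full condensation is consistent).

T_f ≈ 74.2 °C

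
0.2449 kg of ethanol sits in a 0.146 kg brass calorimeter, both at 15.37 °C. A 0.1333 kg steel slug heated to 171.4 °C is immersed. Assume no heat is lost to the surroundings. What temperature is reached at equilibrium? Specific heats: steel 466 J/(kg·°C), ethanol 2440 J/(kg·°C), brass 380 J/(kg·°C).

T_f ≈ 28.9 °C

Taking heat into each body as positive, Σ m c ΔT = 0:
0.1333×466×(T − 171.4) + 0.2449×2440×(T − 15.37) + 0.146×380×(T − 15.37) = 0
715.15 T = 20684
T = 20684/715.15 ≈ 28.92 °C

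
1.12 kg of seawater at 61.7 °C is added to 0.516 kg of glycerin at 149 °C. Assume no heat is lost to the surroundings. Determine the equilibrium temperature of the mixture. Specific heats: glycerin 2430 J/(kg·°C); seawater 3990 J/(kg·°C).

T_f ≈ 80.8 °C

Conservation of energy gives ΣQ = 0:
0.516·2430·(T − 149) + 1.12·3990·(T − 61.7) = 0
5722.7 T = 462553
T = 462553 / 5722.7 = 80.8 °C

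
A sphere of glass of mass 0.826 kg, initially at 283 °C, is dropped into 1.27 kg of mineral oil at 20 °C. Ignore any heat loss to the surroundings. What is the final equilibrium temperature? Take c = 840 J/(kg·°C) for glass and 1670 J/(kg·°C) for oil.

|Q_glass| = |Q_oil|:
0.826×840×(283 − T) = 1.27×1670×(T − 20)
693.84(283 − T) = 2120.9(T − 20)
2814.7 T = 238775  ⇒  T ≈ 84.83 °C

T_f ≈ 84.8 °C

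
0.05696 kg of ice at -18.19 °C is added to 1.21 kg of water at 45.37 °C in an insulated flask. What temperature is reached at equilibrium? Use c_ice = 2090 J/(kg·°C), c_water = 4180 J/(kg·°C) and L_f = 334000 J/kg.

T_f ≈ 39.3 °C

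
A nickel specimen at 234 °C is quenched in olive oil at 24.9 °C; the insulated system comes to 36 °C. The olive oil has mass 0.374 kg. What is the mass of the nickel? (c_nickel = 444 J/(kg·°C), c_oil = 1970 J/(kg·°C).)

m ≈ 0.093 kg

Taking heat into each body as positive, Σ m c ΔT = 0:
m·444·(36 − 234) + 0.374·1970·(36 − 24.9) = 0
-87912 m = -8178.3
m = -8178.3/-87912 ≈ 0.09303 kg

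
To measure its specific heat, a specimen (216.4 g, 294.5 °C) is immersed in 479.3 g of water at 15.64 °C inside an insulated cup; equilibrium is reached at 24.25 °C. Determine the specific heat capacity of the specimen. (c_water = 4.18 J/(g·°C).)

Heat lost by the specimen = heat gained by the water:
216.4×c×(294.5 − 24.25) = 479.3×4.18×(24.25 − 15.64)
58482 c = 17250  ⇒  c ≈ 0.295 J/(g·°C)

c ≈ 0.295 J/(g·°C)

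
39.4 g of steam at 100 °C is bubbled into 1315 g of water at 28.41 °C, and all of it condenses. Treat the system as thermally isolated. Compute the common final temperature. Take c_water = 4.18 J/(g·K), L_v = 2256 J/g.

T_f ≈ 46.2 °C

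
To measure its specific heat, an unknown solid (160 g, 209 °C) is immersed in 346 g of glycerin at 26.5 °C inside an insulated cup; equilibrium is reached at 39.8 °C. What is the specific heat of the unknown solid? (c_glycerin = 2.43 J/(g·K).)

Heat gained plus heat lost sum to zero:
160×c×(39.8 − 209) + 346×2.43×(39.8 − 26.5) = 0
-27072 c = -11182
c = -11182/-27072 ≈ 0.4131 J/(g·K)

c ≈ 0.413 J/(g·K)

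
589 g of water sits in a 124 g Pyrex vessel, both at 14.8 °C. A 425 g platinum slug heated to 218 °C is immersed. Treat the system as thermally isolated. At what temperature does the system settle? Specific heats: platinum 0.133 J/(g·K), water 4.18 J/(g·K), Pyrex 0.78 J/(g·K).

Taking heat into each body as positive, Σ m c ΔT = 0:
425*0.133*(T − 218) + 589*4.18*(T − 14.8) + 124*0.78*(T − 14.8) = 0
2615.3 T = 50192
T = 50192/2615.3 ≈ 19.19 °C

T_f ≈ 19.2 °C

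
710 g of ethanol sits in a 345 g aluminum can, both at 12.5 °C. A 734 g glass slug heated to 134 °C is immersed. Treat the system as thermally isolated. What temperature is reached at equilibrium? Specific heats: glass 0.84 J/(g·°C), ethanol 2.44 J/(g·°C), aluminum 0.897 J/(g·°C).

T_f ≈ 40.7 °C

Taking heat into each body as positive, Σ m c ΔT = 0:
734·0.84·(T − 134) + 710·2.44·(T − 12.5) + 345·0.897·(T − 12.5) = 0
616.56(T − 134) + 1732.4(T − 12.5) + 309.47(T − 12.5) = 0
2658.4 T = 108142
T ≈ 40.68 °C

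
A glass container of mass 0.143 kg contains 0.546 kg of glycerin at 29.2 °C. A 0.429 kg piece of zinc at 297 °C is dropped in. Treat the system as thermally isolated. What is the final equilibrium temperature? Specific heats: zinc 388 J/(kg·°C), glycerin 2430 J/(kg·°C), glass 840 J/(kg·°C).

T_f = Σ m_i c_i T_i / Σ m_i c_i:
T_f = (166.45*297 + 1326.8*29.2 + 120.12*29.2) / (166.45 + 1326.8 + 120.12)
    = 91686 / 1613.4 ≈ 56.83 °C

T_f ≈ 56.8 °C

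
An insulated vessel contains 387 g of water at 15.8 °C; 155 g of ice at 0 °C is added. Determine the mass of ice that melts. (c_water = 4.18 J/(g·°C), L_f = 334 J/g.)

m_melted ≈ 76.5 g

Cooling the water to 0 °C releases 387×4.18×15.8 = 25559 J.
Fully melting the ice requires m_ice L_f = 155×334 = 51770 J.
Since 25559 < 51770 J, not all the ice melts; equilibrium is at 0 °C.
m_melt = 25559 / L_f = 76.52 g.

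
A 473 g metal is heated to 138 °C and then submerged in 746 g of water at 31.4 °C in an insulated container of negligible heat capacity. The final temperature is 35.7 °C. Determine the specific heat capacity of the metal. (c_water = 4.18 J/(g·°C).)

c ≈ 0.277 J/(g·°C)

Energy conservation, ΣQ = 0:
473×c×(35.7 − 138) + 746×4.18×(35.7 − 31.4) = 0
-48388 c = -13409
c = -13409/-48388 ≈ 0.2771 J/(g·°C)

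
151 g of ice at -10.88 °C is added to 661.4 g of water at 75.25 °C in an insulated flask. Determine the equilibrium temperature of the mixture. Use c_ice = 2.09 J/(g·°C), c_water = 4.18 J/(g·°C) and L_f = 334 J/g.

Energy balance with sensible and latent terms:
warm ice to 0 °C: 151×2.09×(0 − (-10.88)) = 3433.6
  latent heat to melt: 151×334 = 50434
  warm the meltwater: 631.18 T
  water: 2764.7(T − 75.25)
3395.8 T = 208040 − 53868 = 154172
T ≈ 45.40 °C. Since T > 0 °C, the all-ice-melts assumption holds.

T_f ≈ 45.4 °C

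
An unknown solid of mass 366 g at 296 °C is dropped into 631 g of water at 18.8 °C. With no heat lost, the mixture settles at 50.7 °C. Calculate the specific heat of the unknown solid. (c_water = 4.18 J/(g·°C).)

m_s c (T_s − T_f) = m_water c_water (T_f − T_0):
366×c×(296 − 50.7) = 631×4.18×(50.7 − 18.8)
89780 c = 84139  ⇒  c ≈ 0.9372 J/(g·°C)

c ≈ 0.937 J/(g·°C)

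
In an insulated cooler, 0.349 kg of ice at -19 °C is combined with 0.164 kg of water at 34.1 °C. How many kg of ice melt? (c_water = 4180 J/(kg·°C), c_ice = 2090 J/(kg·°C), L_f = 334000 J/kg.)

m_melted ≈ 0.0285 kg

Heat available from the water dropping to 0 °C: 0.164×4180×34.1 = 23376 J.
Warming the ice to 0 °C takes 0.349×2090×19 = 13859 J, leaving 9517.4 J for melting.
Melting all 0.349 kg of ice would need 0.349×334000 = 116566 J.
That's not enough to melt it all — equilibrium is at 0 °C with ice remaining.
m_melt = 9517.4 / L_f = 0.0285 kg.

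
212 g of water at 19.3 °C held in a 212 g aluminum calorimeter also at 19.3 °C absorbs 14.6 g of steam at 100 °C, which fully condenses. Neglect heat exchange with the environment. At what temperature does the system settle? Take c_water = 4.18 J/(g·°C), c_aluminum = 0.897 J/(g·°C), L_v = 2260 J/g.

Taking heat into each body as positive, Σ m c ΔT = 0:
latent heat released on condensation: 14.6×2260 = 32996
  condensate cools 100→T: 14.6×4.18×(T − 100) = 61.03(T − 100)
  original water: 886.16(T − 19.3)
  cup: 190.16(T − 19.3)
1137.4 T = 32996 + 6102.8 + 20773 = 59872
T ≈ 52.64 °C, under the boiling point, so the assumption holds.

T_f ≈ 52.6 °C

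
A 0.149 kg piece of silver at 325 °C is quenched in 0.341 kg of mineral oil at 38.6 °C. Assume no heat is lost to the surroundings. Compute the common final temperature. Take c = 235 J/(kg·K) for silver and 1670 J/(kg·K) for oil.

|Q_silver| = |Q_oil|:
0.149×235×(325 − T) = 0.341×1670×(T − 38.6)
35.02(325 − T) = 569.47(T − 38.6)
604.49 T = 33361  ⇒  T ≈ 55.19 °C

T_f ≈ 55.2 °C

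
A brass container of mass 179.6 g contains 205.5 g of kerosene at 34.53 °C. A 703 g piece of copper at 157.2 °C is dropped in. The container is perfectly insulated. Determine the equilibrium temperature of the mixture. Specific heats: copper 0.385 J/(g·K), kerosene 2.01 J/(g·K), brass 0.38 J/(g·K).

T_f ≈ 78.7 °C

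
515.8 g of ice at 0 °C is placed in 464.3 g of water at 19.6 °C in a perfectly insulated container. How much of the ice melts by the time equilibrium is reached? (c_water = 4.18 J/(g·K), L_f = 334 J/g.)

Heat available from the water dropping to 0 °C: 464.3×4.18×19.6 = 38039 J.
To melt every bit of ice: 515.8×334 = 172277 J.
That's not enough to melt it all — equilibrium is at 0 °C with ice remaining.
m_melt = 38039 / L_f = 113.9 g.

m_melted ≈ 114 g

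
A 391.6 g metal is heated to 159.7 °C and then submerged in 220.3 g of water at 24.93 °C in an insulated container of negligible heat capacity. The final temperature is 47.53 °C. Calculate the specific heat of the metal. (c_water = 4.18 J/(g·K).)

Let T be the final temperature. ΣQ_i = 0:
391.6×c×(47.53 − 159.7) + 220.3×4.18×(47.53 − 24.93) = 0
-43926 c = -20811
c = -20811/-43926 ≈ 0.4738 J/(g·K)

c ≈ 0.474 J/(g·K)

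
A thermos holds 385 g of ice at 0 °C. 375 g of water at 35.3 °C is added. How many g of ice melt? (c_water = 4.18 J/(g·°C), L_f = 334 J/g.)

Heat available from the water dropping to 0 °C: 375·4.18·35.3 = 55333 J.
To melt every bit of ice: 385·334 = 128590 J.
Since 55333 < 128590 J, not all the ice melts; equilibrium is at 0 °C.
Mass melted = 55333/334 ≈ 165.7 g.

m_melted ≈ 166 g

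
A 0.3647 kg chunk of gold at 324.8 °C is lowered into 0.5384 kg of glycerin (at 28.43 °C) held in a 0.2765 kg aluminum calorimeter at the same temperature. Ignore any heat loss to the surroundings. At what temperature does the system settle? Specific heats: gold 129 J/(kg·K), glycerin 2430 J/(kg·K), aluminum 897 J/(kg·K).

T_f ≈ 37.1 °C

Setting the total heat transfer to zero:
0.3647*129*(T − 324.8) + 0.5384*2430*(T − 28.43) + 0.2765*897*(T − 28.43) = 0
(47.05 + 1308.3 + 248.02) T = 47.05*324.8 + 1308.3*28.43 + 248.02*28.43
T = 59527/1603.4 ≈ 37.13 °C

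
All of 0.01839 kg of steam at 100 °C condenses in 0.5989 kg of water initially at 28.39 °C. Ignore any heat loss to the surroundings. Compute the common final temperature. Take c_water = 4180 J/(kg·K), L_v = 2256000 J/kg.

T_f ≈ 46.6 °C

Energy conservation, ΣQ = 0:
condense steam: −0.01839·2256000 = −41488; condensate cools 100→T: 0.01839·4180·(T − 100) = 76.87(T − 100); water warms: 0.5989·4180·(T − 28.39) = 2503.4(T − 28.39)
2580.3 T = 41488 + 7687 + 71072 = 120246
T ≈ 46.60 °C (< 100 °C, so full condensation is consistent).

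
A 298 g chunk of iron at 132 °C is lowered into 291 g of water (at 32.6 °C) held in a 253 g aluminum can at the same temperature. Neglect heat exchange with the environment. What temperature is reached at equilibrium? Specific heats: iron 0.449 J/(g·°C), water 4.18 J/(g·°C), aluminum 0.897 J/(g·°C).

T_f is the heat-capacity-weighted average of the initial temperatures:
T_f = (133.8×132 + 1216.4×32.6 + 226.94×32.6) / (133.8 + 1216.4 + 226.94)
    = 64714 / 1577.1 ≈ 41.03 °C

T_f ≈ 41.0 °C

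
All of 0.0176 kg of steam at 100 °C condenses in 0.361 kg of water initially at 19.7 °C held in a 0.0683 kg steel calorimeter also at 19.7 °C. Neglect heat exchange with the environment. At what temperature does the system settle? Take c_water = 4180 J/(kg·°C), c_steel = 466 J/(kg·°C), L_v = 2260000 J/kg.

Sum of m c ΔT and latent-heat terms is zero:
steam→water at 100 °C releases m L_v = 0.0176×2260000 = 39776; condensed water 100 °C→T: 73.57(T − 100); original water: 1509(T − 19.7); cup: 31.83(T − 19.7)
1614.4 T = 39776 + 7356.8 + 30354 = 77487
T ≈ 48.00 °C (< 100 °C, so full condensation is consistent).

T_f ≈ 48.0 °C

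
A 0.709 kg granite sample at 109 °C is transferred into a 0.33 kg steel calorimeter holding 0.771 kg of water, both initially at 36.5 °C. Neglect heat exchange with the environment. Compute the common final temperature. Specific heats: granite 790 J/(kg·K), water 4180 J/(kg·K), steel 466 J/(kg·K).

Let T be the final temperature. ΣQ_i = 0:
0.709*790*(T − 109) + 0.771*4180*(T − 36.5) + 0.33*466*(T − 36.5) = 0
3936.7 T = 184296
T = 184296/3936.7 ≈ 46.82 °C

T_f ≈ 46.8 °C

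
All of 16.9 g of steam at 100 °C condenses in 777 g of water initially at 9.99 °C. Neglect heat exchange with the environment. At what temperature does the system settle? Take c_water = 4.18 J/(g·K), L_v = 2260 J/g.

Sum of m c ΔT and latent-heat terms is zero:
steam→water at 100 °C releases m L_v = 16.9·2260 = 38194; condensed water 100 °C→T: 70.64(T − 100); water warms: 777·4.18·(T − 9.99) = 3247.9(T − 9.99)
3318.5 T = 38194 + 7064.2 + 32446 = 77704
T ≈ 23.42 °C (< 100 °C, so full condensation is consistent).

T_f ≈ 23.4 °C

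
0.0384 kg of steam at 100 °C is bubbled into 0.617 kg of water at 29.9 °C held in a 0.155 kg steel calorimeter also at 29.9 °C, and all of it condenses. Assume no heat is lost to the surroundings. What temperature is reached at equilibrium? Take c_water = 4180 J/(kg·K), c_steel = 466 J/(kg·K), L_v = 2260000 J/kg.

T_f ≈ 64.8 °C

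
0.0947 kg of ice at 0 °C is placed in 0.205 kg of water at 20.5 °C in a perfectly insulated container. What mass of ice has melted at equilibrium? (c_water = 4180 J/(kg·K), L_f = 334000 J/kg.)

m_melted ≈ 0.0526 kg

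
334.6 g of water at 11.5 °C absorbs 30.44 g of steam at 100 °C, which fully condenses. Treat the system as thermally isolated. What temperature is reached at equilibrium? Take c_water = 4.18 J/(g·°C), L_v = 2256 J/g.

Sum of m c ΔT and latent-heat terms is zero:
latent heat released on condensation: 30.44×2256 = 68673; condensed water 100 °C→T: 127.24(T − 100); original water: 1398.6(T − 11.5)
1525.9 T = 68673 + 12724 + 16084 = 97481
T ≈ 63.89 °C — below 100 °C, confirming all the steam condensed.

T_f ≈ 63.9 °C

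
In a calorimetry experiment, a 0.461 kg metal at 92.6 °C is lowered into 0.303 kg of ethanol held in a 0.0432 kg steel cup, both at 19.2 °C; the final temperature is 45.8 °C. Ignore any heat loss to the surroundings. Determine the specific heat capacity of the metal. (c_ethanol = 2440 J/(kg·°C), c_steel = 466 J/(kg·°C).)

Heat gained plus heat lost sum to zero:
0.461×c×(45.8 − 92.6) + 0.303×2440×(45.8 − 19.2) + 0.0432×466×(45.8 − 19.2) = 0
-21.57 c = -20201
c = -20201/-21.57 ≈ 936.3 J/(kg·°C)

c ≈ 936 J/(kg·°C)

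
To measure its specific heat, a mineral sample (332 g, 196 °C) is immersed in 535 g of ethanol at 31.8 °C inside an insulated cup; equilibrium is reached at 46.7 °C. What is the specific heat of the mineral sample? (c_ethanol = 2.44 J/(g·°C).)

c ≈ 0.392 J/(g·°C)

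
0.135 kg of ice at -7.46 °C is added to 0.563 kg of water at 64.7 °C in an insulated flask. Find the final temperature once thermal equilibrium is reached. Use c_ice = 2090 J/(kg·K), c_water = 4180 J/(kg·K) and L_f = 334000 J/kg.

T_f ≈ 36.0 °C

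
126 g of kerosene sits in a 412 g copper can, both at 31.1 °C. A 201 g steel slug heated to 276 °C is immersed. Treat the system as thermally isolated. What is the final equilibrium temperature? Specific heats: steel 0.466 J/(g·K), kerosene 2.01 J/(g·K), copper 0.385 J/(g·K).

Net heat exchanged in the isolated system is zero:
201·0.466·(T − 276) + 126·2.01·(T − 31.1) + 412·0.385·(T − 31.1) = 0
505.55 T = 38661
T = 38661 / 505.55 = 76.5 °C

T_f ≈ 76.5 °C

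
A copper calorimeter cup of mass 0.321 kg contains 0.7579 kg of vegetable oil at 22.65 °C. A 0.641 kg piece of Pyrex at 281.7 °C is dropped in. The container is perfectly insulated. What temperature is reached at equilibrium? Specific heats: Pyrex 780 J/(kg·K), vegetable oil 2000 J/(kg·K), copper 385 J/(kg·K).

T_f ≈ 83.2 °C

Taking heat into each body as positive, Σ m c ΔT = 0:
0.641·780·(T − 281.7) + 0.7579·2000·(T − 22.65) + 0.321·385·(T − 22.65) = 0
2139.4 T = 177976
T = 177976/2139.4 ≈ 83.19 °C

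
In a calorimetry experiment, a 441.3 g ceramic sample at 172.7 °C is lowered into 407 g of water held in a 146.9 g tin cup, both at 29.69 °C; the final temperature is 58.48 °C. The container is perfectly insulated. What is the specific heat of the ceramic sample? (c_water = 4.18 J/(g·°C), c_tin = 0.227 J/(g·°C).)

Let T be the final temperature. ΣQ_i = 0:
441.3×c×(58.48 − 172.7) + 407×4.18×(58.48 − 29.69) + 146.9×0.227×(58.48 − 29.69) = 0
-50405 c = -49939
c = -49939/-50405 ≈ 0.9908 J/(g·°C)

c ≈ 0.991 J/(g·°C)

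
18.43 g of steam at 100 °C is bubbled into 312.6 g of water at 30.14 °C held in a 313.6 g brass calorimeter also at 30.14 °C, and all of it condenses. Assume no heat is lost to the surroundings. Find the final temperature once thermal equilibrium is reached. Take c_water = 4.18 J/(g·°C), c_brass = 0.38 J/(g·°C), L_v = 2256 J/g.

Sum of m c ΔT and latent-heat terms is zero:
latent heat released on condensation: 18.43·2256 = 41578; condensate cools 100→T: 18.43·4.18·(T − 100) = 77.04(T − 100); water warms: 312.6·4.18·(T − 30.14) = 1306.7(T − 30.14); cup: 119.17(T − 30.14)
1502.9 T = 41578 + 7703.7 + 42975 = 92257
T ≈ 61.39 °C — below 100 °C, confirming all the steam condensed.

T_f ≈ 61.4 °C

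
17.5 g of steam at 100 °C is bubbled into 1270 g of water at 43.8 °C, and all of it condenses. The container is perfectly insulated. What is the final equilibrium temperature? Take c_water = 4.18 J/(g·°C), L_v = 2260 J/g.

T_f ≈ 51.9 °C

Heat gained plus heat lost sum to zero:
condense steam: −17.5·2260 = −39550; condensed water 100 °C→T: 73.15(T − 100); original water: 5308.6(T − 43.8)
5381.7 T = 39550 + 7315 + 232517 = 279382
T ≈ 51.91 °C, under the boiling point, so the assumption holds.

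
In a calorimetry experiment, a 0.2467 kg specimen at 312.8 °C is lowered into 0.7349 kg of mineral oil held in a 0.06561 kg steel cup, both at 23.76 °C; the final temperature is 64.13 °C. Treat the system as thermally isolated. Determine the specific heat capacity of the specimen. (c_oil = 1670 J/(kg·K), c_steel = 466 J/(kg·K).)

c ≈ 828 J/(kg·K)

Conservation of energy gives ΣQ = 0:
0.2467×c×(64.13 − 312.8) + 0.7349×1670×(64.13 − 23.76) + 0.06561×466×(64.13 − 23.76) = 0
-61.35 c = -50780
c = -50780/-61.35 ≈ 827.7 J/(kg·K)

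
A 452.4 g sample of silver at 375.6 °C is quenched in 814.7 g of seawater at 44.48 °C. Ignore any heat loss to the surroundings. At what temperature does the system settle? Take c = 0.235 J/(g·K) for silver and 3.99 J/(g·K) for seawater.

T_f ≈ 55.0 °C

|Q_silver| = |Q_seawater|:
452.4*0.235*(375.6 − T) = 814.7*3.99*(T − 44.48)
106.31(375.6 − T) = 3250.7(T − 44.48)
3357 T = 184521  ⇒  T ≈ 54.97 °C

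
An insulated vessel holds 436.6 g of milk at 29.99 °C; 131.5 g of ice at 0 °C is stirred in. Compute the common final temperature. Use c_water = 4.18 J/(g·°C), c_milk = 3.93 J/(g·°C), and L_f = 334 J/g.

T_f ≈ 3.3 °C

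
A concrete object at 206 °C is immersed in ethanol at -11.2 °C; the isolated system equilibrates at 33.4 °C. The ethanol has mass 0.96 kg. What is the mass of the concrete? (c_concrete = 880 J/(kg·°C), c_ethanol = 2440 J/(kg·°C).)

m ≈ 0.688 kg

Net heat exchanged in the isolated system is zero:
m×880×(33.4 − 206) + 0.96×2440×(33.4 − (-11.2)) = 0
-151888 m = -104471
m = -104471/-151888 ≈ 0.6878 kg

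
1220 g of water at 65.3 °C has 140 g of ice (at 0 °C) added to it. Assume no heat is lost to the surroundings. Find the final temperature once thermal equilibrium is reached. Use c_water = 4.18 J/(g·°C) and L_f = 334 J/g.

Conservation of energy gives ΣQ = 0:
melt ice: 140·334 = 46760; meltwater 0→T: 140·4.18·T = 585.2 T; water cools: 1220·4.18·(T − 65.3) = 5099.6(T − 65.3)
5684.8 T = 333004 − 46760 = 286244
T ≈ 50.35 °C (positive, so assuming full melt was valid).

T_f ≈ 50.4 °C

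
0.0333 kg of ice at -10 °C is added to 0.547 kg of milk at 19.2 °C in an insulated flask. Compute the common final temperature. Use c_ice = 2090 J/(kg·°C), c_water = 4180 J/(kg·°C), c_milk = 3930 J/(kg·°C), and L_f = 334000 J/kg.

T_f ≈ 12.9 °C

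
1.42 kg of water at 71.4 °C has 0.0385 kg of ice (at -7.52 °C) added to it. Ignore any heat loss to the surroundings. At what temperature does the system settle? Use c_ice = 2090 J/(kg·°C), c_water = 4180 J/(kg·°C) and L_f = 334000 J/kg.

T_f ≈ 67.3 °C

Sum of m c ΔT and latent-heat terms is zero:
ice -7.52→0 °C: 0.0385·2090·7.52 = 605.1
  melt ice: 0.0385·334000 = 12859
  warm the meltwater: 160.93 T
  water: 5935.6(T − 71.4)
6096.5 T = 423802 − 13464 = 410338
T ≈ 67.31 °C. Since T > 0 °C, the all-ice-melts assumption holds.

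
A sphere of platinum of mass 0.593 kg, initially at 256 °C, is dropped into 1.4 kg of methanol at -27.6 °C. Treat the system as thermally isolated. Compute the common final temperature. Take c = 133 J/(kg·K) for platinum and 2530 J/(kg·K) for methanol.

Let T be the final temperature. ΣQ_i = 0:
0.593·133·(T − 256) + 1.4·2530·(T − (-27.6)) = 0
78.87(T − 256) + 3542(T − (-27.6)) = 0
3620.9 T = -77569
T = -77569 / 3620.9 = -21.4 °C

T_f ≈ -21.4 °C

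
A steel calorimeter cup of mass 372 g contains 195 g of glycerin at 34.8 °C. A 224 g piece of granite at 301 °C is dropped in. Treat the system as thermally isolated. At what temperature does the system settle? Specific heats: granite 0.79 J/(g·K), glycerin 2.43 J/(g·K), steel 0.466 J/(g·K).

T_f = Σ m_i c_i T_i / Σ m_i c_i:
T_f = (176.96·301 + 473.85·34.8 + 173.35·34.8) / (176.96 + 473.85 + 173.35)
    = 75788 / 824.16 ≈ 91.96 °C

T_f ≈ 92.0 °C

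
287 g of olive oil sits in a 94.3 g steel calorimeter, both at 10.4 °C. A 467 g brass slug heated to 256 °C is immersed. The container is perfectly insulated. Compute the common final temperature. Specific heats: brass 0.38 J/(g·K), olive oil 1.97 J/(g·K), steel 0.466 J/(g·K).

T_f ≈ 65.8 °C

With ΣQ=0 the equilibrium temperature is the m·c-weighted mean:
T_f = (177.46*256 + 565.39*10.4 + 43.94*10.4) / (177.46 + 565.39 + 43.94)
    = 51767 / 786.79 ≈ 65.79 °C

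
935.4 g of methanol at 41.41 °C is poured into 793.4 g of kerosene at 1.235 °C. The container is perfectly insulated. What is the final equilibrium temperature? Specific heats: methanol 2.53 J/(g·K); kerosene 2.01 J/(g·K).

|Q_methanol| = |Q_kerosene|:
935.4*2.53*(41.41 − T) = 793.4*2.01*(T − 1.235)
2366.6(41.41 − T) = 1594.7(T − 1.235)
3961.3 T = 99969  ⇒  T ≈ 25.24 °C

T_f ≈ 25.2 °C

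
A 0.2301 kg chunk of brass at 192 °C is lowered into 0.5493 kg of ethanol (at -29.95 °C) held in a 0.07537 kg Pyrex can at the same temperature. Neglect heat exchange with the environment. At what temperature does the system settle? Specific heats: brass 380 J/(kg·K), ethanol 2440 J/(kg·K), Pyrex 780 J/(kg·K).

T_f ≈ -16.9 °C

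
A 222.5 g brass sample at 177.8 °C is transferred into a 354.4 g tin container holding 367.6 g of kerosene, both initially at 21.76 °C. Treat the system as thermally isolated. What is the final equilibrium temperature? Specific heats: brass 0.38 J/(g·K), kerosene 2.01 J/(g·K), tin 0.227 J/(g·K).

Net heat exchanged in the isolated system is zero:
222.5*0.38*(T − 177.8) + 367.6*2.01*(T − 21.76) + 354.4*0.227*(T − 21.76) = 0
84.55(T − 177.8) + 738.88(T − 21.76) + 80.45(T − 21.76) = 0
(84.55 + 738.88 + 80.45) T = 84.55*177.8 + 738.88*21.76 + 80.45*21.76
T = 32861/903.87 ≈ 36.36 °C

T_f ≈ 36.4 °C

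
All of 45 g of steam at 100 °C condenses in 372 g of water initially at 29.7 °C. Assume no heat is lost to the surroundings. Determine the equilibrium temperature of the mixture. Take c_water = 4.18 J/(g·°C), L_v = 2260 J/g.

T_f ≈ 95.6 °C

Taking heat into each body as positive, Σ m c ΔT = 0:
latent heat released on condensation: 45·2260 = 101700; condensate cools 100→T: 45·4.18·(T − 100) = 188.1(T − 100); water warms: 372·4.18·(T − 29.7) = 1555(T − 29.7)
1743.1 T = 101700 + 18810 + 46182 = 166692
T ≈ 95.63 °C, under the boiling point, so the assumption holds.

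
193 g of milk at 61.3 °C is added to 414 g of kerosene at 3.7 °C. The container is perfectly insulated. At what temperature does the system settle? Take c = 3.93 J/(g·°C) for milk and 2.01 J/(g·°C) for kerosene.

T_f ≈ 31.2 °C

Net heat exchanged in the isolated system is zero:
193*3.93*(T − 61.3) + 414*2.01*(T − 3.7) = 0
758.49(T − 61.3) + 832.14(T − 3.7) = 0
1590.6 T = 49574
T ≈ 31.17 °C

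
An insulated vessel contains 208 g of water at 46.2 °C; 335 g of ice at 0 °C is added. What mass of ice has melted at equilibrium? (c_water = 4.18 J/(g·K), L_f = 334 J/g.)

Water can give up m c ΔT = 208·4.18·46.2 = 40168 J before reaching 0 °C.
To melt every bit of ice: 335·334 = 111890 J.
40168 J < 111890 J, so only part of the ice melts and the system sits at 0 °C.
m_melt = 40168 / L_f = 120.3 g.

m_melted ≈ 120 g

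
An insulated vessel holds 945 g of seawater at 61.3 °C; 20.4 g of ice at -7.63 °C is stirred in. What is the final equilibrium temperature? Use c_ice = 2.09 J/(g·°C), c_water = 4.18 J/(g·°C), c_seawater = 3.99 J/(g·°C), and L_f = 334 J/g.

T_f ≈ 58.1 °C

Energy balance with sensible and latent terms:
ice -7.63→0 °C: 20.4·2.09·7.63 = 325.31; latent heat to melt: 20.4·334 = 6813.6; meltwater 0→T: 20.4·4.18·T = 85.27 T; seawater cools: 945·3.99·(T − 61.3) = 3770.6(T − 61.3)
3855.8 T = 231135 − 7138.9 = 223996
T ≈ 58.09 °C (positive, so assuming full melt was valid).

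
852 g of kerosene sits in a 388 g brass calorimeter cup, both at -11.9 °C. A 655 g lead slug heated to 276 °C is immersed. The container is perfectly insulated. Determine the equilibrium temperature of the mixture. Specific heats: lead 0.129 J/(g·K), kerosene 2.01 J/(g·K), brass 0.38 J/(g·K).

T_f ≈ 0.6 °C

With ΣQ=0 the equilibrium temperature is the m·c-weighted mean:
T_f = (84.5·276 + 1712.5·(-11.9) + 147.44·(-11.9)) / (84.5 + 1712.5 + 147.44)
    = 1187.1 / 1944.5 ≈ 0.61 °C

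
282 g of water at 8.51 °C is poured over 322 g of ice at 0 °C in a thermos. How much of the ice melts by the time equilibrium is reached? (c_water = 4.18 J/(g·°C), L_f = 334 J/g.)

m_melted ≈ 30 g

Heat available from the water dropping to 0 °C: 282·4.18·8.51 = 10031 J.
Melting all 322 g of ice would need 322·334 = 107548 J.
Since 10031 < 107548 J, not all the ice melts; equilibrium is at 0 °C.
m_melt = 10031 / L_f = 30.03 g.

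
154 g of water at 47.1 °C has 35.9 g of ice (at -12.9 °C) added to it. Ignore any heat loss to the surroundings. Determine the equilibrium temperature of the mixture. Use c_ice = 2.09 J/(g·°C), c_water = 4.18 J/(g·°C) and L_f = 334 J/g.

T_f ≈ 21.9 °C

Let T be the final temperature. ΣQ_i = 0:
ice -12.9→0 °C: 35.9×2.09×12.9 = 967.9; fusion: m_ice L_f = 35.9×334 = 11991; warm the meltwater: 150.06 T; water: 643.72(T − 47.1)
793.78 T = 30319 − 12958 = 17361
T ≈ 21.87 °C — above 0 °C, consistent with complete melting.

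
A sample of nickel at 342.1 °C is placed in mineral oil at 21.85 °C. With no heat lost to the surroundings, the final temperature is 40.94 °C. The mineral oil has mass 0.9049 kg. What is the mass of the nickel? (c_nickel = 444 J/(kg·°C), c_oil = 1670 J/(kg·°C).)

m ≈ 0.216 kg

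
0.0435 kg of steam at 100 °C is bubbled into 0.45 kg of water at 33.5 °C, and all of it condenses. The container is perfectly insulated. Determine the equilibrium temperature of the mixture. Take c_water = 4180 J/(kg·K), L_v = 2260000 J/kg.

Net heat exchanged in the isolated system is zero:
steam→water at 100 °C releases m L_v = 0.0435×2260000 = 98310; condensed water 100 °C→T: 181.83(T − 100); water warms: 0.45×4180×(T − 33.5) = 1881(T − 33.5)
2062.8 T = 98310 + 18183 + 63014 = 179506
T ≈ 87.02 °C — below 100 °C, confirming all the steam condensed.

T_f ≈ 87.0 °C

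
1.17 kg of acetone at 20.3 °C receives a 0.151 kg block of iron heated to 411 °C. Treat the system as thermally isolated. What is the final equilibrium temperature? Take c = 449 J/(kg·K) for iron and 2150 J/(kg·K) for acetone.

T_f ≈ 30.6 °C

Heat lost by the iron equals heat gained by the acetone:
0.151×449×(411 − T) = 1.17×2150×(T − 20.3)
67.8(411 − T) = 2515.5(T − 20.3)
2583.3 T = 78930  ⇒  T ≈ 30.55 °C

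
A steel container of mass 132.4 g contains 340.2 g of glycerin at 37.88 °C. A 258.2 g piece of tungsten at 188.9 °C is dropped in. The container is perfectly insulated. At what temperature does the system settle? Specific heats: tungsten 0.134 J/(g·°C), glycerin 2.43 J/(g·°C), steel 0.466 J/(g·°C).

T_f ≈ 43.5 °C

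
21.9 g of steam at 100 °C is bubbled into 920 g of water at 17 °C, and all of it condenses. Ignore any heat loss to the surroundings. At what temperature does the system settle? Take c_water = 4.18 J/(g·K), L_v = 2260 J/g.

T_f ≈ 31.5 °C

Heat gained plus heat lost sum to zero:
latent heat released on condensation: 21.9×2260 = 49494
  condensate cools 100→T: 21.9×4.18×(T − 100) = 91.54(T − 100)
  original water: 3845.6(T − 17)
3937.1 T = 49494 + 9154.2 + 65375 = 124023
T ≈ 31.50 °C, under the boiling point, so the assumption holds.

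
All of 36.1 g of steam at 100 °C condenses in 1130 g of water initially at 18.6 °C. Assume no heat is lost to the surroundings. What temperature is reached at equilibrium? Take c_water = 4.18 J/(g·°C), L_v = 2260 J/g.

Net heat exchanged in the isolated system is zero:
latent heat released on condensation: 36.1·2260 = 81586; condensed water 100 °C→T: 150.9(T − 100); water warms: 1130·4.18·(T − 18.6) = 4723.4(T − 18.6)
4874.3 T = 81586 + 15090 + 87855 = 184531
T ≈ 37.86 °C (< 100 °C, so full condensation is consistent).

T_f ≈ 37.9 °C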